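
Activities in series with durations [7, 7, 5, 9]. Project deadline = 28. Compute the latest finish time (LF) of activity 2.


LF(activity 2) = deadline - sum of successor durations
Successors: activities 3 through 4 with durations [5, 9]
Sum of successor durations = 14
LF = 28 - 14 = 14

14


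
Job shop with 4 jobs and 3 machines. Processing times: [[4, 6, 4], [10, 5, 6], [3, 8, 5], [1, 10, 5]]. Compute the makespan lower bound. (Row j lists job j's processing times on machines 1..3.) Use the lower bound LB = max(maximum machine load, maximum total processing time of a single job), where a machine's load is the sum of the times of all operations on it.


Machine loads:
  Machine 1: 4 + 10 + 3 + 1 = 18
  Machine 2: 6 + 5 + 8 + 10 = 29
  Machine 3: 4 + 6 + 5 + 5 = 20
Max machine load = 29
Job totals:
  Job 1: 14
  Job 2: 21
  Job 3: 16
  Job 4: 16
Max job total = 21
Lower bound = max(29, 21) = 29

29


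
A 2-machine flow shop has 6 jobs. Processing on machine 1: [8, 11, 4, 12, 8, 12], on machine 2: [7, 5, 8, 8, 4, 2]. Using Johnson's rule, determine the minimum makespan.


Apply Johnson's rule:
  Group 1 (a <= b): [(3, 4, 8)]
  Group 2 (a > b): [(4, 12, 8), (1, 8, 7), (2, 11, 5), (5, 8, 4), (6, 12, 2)]
Optimal job order: [3, 4, 1, 2, 5, 6]
Schedule:
  Job 3: M1 done at 4, M2 done at 12
  Job 4: M1 done at 16, M2 done at 24
  Job 1: M1 done at 24, M2 done at 31
  Job 2: M1 done at 35, M2 done at 40
  Job 5: M1 done at 43, M2 done at 47
  Job 6: M1 done at 55, M2 done at 57
Makespan = 57

57


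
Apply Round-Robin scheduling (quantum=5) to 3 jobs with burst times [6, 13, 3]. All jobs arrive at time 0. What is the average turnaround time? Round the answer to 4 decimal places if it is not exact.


Time quantum = 5
Execution trace:
  J1 runs 5 units, time = 5
  J2 runs 5 units, time = 10
  J3 runs 3 units, time = 13
  J1 runs 1 units, time = 14
  J2 runs 5 units, time = 19
  J2 runs 3 units, time = 22
Finish times: [14, 22, 13]
Average turnaround = 49/3 = 16.3333

16.3333


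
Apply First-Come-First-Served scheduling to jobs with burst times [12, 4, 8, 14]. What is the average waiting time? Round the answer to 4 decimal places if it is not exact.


FCFS order (as given): [12, 4, 8, 14]
Waiting times:
  Job 1: wait = 0
  Job 2: wait = 12
  Job 3: wait = 16
  Job 4: wait = 24
Sum of waiting times = 52
Average waiting time = 52/4 = 13.0

13.0


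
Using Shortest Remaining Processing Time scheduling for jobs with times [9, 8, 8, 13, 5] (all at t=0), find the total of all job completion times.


Since all jobs arrive at t=0, SRPT equals SPT ordering.
SPT order: [5, 8, 8, 9, 13]
Completion times:
  Job 1: p=5, C=5
  Job 2: p=8, C=13
  Job 3: p=8, C=21
  Job 4: p=9, C=30
  Job 5: p=13, C=43
Total completion time = 5 + 13 + 21 + 30 + 43 = 112

112


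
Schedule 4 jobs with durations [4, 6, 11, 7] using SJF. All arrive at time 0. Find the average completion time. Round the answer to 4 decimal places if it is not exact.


SJF order (ascending): [4, 6, 7, 11]
Completion times:
  Job 1: burst=4, C=4
  Job 2: burst=6, C=10
  Job 3: burst=7, C=17
  Job 4: burst=11, C=28
Average completion = 59/4 = 14.75

14.75


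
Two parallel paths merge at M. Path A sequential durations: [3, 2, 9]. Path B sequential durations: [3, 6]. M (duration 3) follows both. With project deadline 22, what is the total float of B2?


Forward pass: ES(B2) = sum of predecessors on chain B = 3
EF = ES + duration = 3 + 6 = 9
Backward pass: LF(M) = deadline = 22; LS(M) = 22 - 3 = 19
LF(B2) = LS(M) - sum(successors on chain B) = 19 - 0 = 19
LS = LF - duration = 19 - 6 = 13
Total float = LS - ES = 13 - 3 = 10

10


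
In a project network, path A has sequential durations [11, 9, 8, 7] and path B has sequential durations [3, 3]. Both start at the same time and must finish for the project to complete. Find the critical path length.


Path A total = 11 + 9 + 8 + 7 = 35
Path B total = 3 + 3 = 6
Critical path = longest path = max(35, 6) = 35

35


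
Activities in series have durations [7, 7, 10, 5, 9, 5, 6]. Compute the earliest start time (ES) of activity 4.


Activity 4 starts after activities 1 through 3 complete.
Predecessor durations: [7, 7, 10]
ES = 7 + 7 + 10 = 24

24


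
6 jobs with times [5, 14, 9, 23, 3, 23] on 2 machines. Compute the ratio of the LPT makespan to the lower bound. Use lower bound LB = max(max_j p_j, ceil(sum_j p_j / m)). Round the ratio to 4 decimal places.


LPT order: [23, 23, 14, 9, 5, 3]
Machine loads after assignment: [40, 37]
LPT makespan = 40
Lower bound = max(max_job, ceil(total/2)) = max(23, 39) = 39
Ratio = 40 / 39 = 1.0256

1.0256


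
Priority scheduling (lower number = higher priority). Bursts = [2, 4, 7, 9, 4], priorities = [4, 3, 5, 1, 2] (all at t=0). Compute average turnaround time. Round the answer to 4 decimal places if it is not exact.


Sort by priority (ascending = highest first):
Order: [(1, 9), (2, 4), (3, 4), (4, 2), (5, 7)]
Completion times:
  Priority 1, burst=9, C=9
  Priority 2, burst=4, C=13
  Priority 3, burst=4, C=17
  Priority 4, burst=2, C=19
  Priority 5, burst=7, C=26
Average turnaround = 84/5 = 16.8

16.8


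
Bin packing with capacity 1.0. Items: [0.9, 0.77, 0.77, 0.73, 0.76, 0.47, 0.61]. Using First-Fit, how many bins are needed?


Place items sequentially using First-Fit:
  Item 0.9 -> new Bin 1
  Item 0.77 -> new Bin 2
  Item 0.77 -> new Bin 3
  Item 0.73 -> new Bin 4
  Item 0.76 -> new Bin 5
  Item 0.47 -> new Bin 6
  Item 0.61 -> new Bin 7
Total bins used = 7

7


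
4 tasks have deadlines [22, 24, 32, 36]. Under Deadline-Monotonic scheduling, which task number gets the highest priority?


Sort tasks by relative deadline (ascending):
  Task 1: deadline = 22
  Task 2: deadline = 24
  Task 3: deadline = 32
  Task 4: deadline = 36
Priority order (highest first): [1, 2, 3, 4]
Highest priority task = 1

1


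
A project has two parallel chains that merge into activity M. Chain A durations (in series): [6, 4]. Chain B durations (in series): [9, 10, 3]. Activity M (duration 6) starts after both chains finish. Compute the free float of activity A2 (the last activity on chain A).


ES(A2) = sum of predecessors on chain A = 6
EF(A2) = ES + duration = 6 + 4 = 10
Successor of A2 is M. ES(M) = max(sum(A), sum(B)) = max(10, 22) = 22
Free float = ES(successor) - EF(current) = 22 - 10 = 12

12


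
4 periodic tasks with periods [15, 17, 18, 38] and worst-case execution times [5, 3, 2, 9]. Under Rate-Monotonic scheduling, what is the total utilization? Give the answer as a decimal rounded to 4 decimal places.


Compute individual utilizations (exact fractions):
  Task 1: C/T = 5/15 = 1/3 (approx. 0.3333)
  Task 2: C/T = 3/17 (approx. 0.1765)
  Task 3: C/T = 2/18 = 1/9 (approx. 0.1111)
  Task 4: C/T = 9/38 (approx. 0.2368)
Total utilization U = 1/3 + 3/17 + 1/9 + 9/38 = 4987/5814
Rounded to 4 decimal places: U = 0.8578
RM (Liu & Layland) bound for 4 tasks = 0.756828; compare with U = 4987/5814 (approx. 0.857757)
bound < U <= 1, so the RM sufficient condition is not met (inconclusive; an exact test such as response-time analysis is needed).

0.8578


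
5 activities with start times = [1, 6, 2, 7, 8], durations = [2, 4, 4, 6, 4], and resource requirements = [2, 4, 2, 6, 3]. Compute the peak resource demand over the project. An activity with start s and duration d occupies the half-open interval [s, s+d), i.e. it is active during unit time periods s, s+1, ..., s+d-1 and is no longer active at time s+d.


Each activity i is active on [start_i, start_i + duration_i).
Compute total resource usage per time slot:
  t=0: active resources = [], total = 0
  t=1: active resources = [2], total = 2
  t=2: active resources = [2, 2], total = 4
  t=3: active resources = [2], total = 2
  t=4: active resources = [2], total = 2
  t=5: active resources = [2], total = 2
  t=6: active resources = [4], total = 4
  t=7: active resources = [4, 6], total = 10
  t=8: active resources = [4, 6, 3], total = 13
  t=9: active resources = [4, 6, 3], total = 13
  t=10: active resources = [6, 3], total = 9
  t=11: active resources = [6, 3], total = 9
  t=12: active resources = [6], total = 6
Peak resource demand = 13

13


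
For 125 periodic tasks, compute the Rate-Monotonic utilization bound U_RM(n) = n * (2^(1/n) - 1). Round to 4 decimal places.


Compute 2^(1/125) = 1.0055605804
Subtract 1: 1.0055605804 - 1 = 0.0055605804
Multiply by n: 125 * 0.0055605804 = 0.6950725500
Round to 4 dp: 0.6951

0.6951


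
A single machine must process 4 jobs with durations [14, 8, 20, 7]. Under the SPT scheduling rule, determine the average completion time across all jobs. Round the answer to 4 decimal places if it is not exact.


Sort jobs by processing time (SPT order): [7, 8, 14, 20]
Compute completion times sequentially:
  Job 1: processing = 7, completes at 7
  Job 2: processing = 8, completes at 15
  Job 3: processing = 14, completes at 29
  Job 4: processing = 20, completes at 49
Sum of completion times = 100
Average completion time = 100/4 = 25.0

25.0


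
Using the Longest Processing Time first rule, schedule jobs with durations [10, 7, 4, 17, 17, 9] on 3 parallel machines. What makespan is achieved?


Sort jobs in decreasing order (LPT): [17, 17, 10, 9, 7, 4]
Assign each job to the least loaded machine:
  Machine 1: jobs [17, 7], load = 24
  Machine 2: jobs [17, 4], load = 21
  Machine 3: jobs [10, 9], load = 19
Makespan = max load = 24

24


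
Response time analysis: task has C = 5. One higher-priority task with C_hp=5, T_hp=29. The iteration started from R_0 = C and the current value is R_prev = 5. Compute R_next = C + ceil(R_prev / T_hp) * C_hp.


R_next = C + ceil(R_prev / T_hp) * C_hp
ceil(5 / 29) = ceil(0.1724) = 1
Interference = 1 * 5 = 5
R_next = 5 + 5 = 10

10


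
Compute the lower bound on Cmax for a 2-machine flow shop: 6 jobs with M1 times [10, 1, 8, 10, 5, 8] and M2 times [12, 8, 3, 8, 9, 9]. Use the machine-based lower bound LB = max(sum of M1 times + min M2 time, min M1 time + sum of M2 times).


LB1 = sum(M1 times) + min(M2 times) = 42 + 3 = 45
LB2 = min(M1 times) + sum(M2 times) = 1 + 49 = 50
Lower bound = max(LB1, LB2) = max(45, 50) = 50

50


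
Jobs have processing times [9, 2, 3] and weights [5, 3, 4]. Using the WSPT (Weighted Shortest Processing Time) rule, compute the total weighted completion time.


Compute p/w ratios and sort ascending (WSPT): [(2, 3), (3, 4), (9, 5)]
Compute weighted completion times:
  Job (p=2,w=3): C=2, w*C=3*2=6
  Job (p=3,w=4): C=5, w*C=4*5=20
  Job (p=9,w=5): C=14, w*C=5*14=70
Total weighted completion time = 96

96


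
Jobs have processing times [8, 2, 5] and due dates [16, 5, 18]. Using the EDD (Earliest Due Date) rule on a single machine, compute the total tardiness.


Sort by due date (EDD order): [(2, 5), (8, 16), (5, 18)]
Compute completion times and tardiness:
  Job 1: p=2, d=5, C=2, tardiness=max(0,2-5)=0
  Job 2: p=8, d=16, C=10, tardiness=max(0,10-16)=0
  Job 3: p=5, d=18, C=15, tardiness=max(0,15-18)=0
Total tardiness = 0

0


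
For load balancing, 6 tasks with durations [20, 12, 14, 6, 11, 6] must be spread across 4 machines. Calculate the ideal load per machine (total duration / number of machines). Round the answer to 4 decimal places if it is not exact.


Total processing time = 20 + 12 + 14 + 6 + 11 + 6 = 69
Number of machines = 4
Ideal balanced load = 69 / 4 = 17.25

17.25


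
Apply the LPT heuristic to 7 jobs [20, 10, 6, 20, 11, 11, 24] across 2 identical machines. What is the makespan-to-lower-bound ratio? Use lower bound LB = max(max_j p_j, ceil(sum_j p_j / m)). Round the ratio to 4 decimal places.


LPT order: [24, 20, 20, 11, 11, 10, 6]
Machine loads after assignment: [52, 50]
LPT makespan = 52
Lower bound = max(max_job, ceil(total/2)) = max(24, 51) = 51
Ratio = 52 / 51 = 1.0196

1.0196


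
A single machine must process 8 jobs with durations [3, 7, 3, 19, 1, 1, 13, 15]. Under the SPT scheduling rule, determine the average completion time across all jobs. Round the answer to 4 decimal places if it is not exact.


Sort jobs by processing time (SPT order): [1, 1, 3, 3, 7, 13, 15, 19]
Compute completion times sequentially:
  Job 1: processing = 1, completes at 1
  Job 2: processing = 1, completes at 2
  Job 3: processing = 3, completes at 5
  Job 4: processing = 3, completes at 8
  Job 5: processing = 7, completes at 15
  Job 6: processing = 13, completes at 28
  Job 7: processing = 15, completes at 43
  Job 8: processing = 19, completes at 62
Sum of completion times = 164
Average completion time = 164/8 = 20.5

20.5


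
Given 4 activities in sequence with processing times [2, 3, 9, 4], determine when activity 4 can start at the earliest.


Activity 4 starts after activities 1 through 3 complete.
Predecessor durations: [2, 3, 9]
ES = 2 + 3 + 9 = 14

14


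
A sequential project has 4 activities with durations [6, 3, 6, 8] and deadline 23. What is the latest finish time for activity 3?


LF(activity 3) = deadline - sum of successor durations
Successors: activities 4 through 4 with durations [8]
Sum of successor durations = 8
LF = 23 - 8 = 15

15


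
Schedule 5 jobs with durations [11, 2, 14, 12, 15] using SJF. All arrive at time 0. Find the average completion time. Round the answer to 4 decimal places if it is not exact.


SJF order (ascending): [2, 11, 12, 14, 15]
Completion times:
  Job 1: burst=2, C=2
  Job 2: burst=11, C=13
  Job 3: burst=12, C=25
  Job 4: burst=14, C=39
  Job 5: burst=15, C=54
Average completion = 133/5 = 26.6

26.6


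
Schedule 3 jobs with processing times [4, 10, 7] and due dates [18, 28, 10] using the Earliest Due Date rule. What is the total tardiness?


Sort by due date (EDD order): [(7, 10), (4, 18), (10, 28)]
Compute completion times and tardiness:
  Job 1: p=7, d=10, C=7, tardiness=max(0,7-10)=0
  Job 2: p=4, d=18, C=11, tardiness=max(0,11-18)=0
  Job 3: p=10, d=28, C=21, tardiness=max(0,21-28)=0
Total tardiness = 0

0


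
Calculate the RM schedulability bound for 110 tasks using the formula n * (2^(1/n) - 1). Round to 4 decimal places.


Compute 2^(1/110) = 1.0063212332
Subtract 1: 1.0063212332 - 1 = 0.0063212332
Multiply by n: 110 * 0.0063212332 = 0.6953356520
Round to 4 dp: 0.6953

0.6953


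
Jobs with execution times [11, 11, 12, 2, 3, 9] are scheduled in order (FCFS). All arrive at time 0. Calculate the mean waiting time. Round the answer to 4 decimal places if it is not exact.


FCFS order (as given): [11, 11, 12, 2, 3, 9]
Waiting times:
  Job 1: wait = 0
  Job 2: wait = 11
  Job 3: wait = 22
  Job 4: wait = 34
  Job 5: wait = 36
  Job 6: wait = 39
Sum of waiting times = 142
Average waiting time = 142/6 = 23.6667

23.6667


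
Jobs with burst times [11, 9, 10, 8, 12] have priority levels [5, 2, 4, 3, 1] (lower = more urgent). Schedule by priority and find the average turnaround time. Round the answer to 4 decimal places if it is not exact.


Sort by priority (ascending = highest first):
Order: [(1, 12), (2, 9), (3, 8), (4, 10), (5, 11)]
Completion times:
  Priority 1, burst=12, C=12
  Priority 2, burst=9, C=21
  Priority 3, burst=8, C=29
  Priority 4, burst=10, C=39
  Priority 5, burst=11, C=50
Average turnaround = 151/5 = 30.2

30.2


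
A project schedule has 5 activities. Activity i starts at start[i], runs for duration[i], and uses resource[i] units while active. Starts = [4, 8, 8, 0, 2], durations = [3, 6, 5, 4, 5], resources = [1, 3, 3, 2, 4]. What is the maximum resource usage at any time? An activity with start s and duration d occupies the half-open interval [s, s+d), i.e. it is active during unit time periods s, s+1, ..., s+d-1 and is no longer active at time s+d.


Each activity i is active on [start_i, start_i + duration_i).
Compute total resource usage per time slot:
  t=0: active resources = [2], total = 2
  t=1: active resources = [2], total = 2
  t=2: active resources = [2, 4], total = 6
  t=3: active resources = [2, 4], total = 6
  t=4: active resources = [1, 4], total = 5
  t=5: active resources = [1, 4], total = 5
  t=6: active resources = [1, 4], total = 5
  t=7: active resources = [], total = 0
  t=8: active resources = [3, 3], total = 6
  t=9: active resources = [3, 3], total = 6
  t=10: active resources = [3, 3], total = 6
  t=11: active resources = [3, 3], total = 6
  t=12: active resources = [3, 3], total = 6
  t=13: active resources = [3], total = 3
Peak resource demand = 6

6


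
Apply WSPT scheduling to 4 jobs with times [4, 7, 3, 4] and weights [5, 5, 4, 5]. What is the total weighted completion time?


Compute p/w ratios and sort ascending (WSPT): [(3, 4), (4, 5), (4, 5), (7, 5)]
Compute weighted completion times:
  Job (p=3,w=4): C=3, w*C=4*3=12
  Job (p=4,w=5): C=7, w*C=5*7=35
  Job (p=4,w=5): C=11, w*C=5*11=55
  Job (p=7,w=5): C=18, w*C=5*18=90
Total weighted completion time = 192

192


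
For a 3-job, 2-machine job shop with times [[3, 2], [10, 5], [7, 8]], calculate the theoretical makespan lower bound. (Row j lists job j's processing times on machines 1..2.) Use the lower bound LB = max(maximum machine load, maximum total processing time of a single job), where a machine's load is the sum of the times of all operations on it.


Machine loads:
  Machine 1: 3 + 10 + 7 = 20
  Machine 2: 2 + 5 + 8 = 15
Max machine load = 20
Job totals:
  Job 1: 5
  Job 2: 15
  Job 3: 15
Max job total = 15
Lower bound = max(20, 15) = 20

20


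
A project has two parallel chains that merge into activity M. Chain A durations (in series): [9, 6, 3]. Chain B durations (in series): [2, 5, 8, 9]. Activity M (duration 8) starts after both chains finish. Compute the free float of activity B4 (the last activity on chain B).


ES(B4) = sum of predecessors on chain B = 15
EF(B4) = ES + duration = 15 + 9 = 24
Successor of B4 is M. ES(M) = max(sum(A), sum(B)) = max(18, 24) = 24
Free float = ES(successor) - EF(current) = 24 - 24 = 0

0


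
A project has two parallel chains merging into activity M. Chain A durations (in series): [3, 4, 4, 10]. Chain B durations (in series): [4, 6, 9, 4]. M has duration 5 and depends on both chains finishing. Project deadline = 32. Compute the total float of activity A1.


Forward pass: ES(A1) = sum of predecessors on chain A = 0
EF = ES + duration = 0 + 3 = 3
Backward pass: LF(M) = deadline = 32; LS(M) = 32 - 5 = 27
LF(A1) = LS(M) - sum(successors on chain A) = 27 - 18 = 9
LS = LF - duration = 9 - 3 = 6
Total float = LS - ES = 6 - 0 = 6

6


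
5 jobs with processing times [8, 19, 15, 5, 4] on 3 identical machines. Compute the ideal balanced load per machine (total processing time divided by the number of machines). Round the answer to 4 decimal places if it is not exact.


Total processing time = 8 + 19 + 15 + 5 + 4 = 51
Number of machines = 3
Ideal balanced load = 51 / 3 = 17.0

17.0


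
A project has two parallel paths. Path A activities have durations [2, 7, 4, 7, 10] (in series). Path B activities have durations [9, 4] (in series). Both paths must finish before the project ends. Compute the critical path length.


Path A total = 2 + 7 + 4 + 7 + 10 = 30
Path B total = 9 + 4 = 13
Critical path = longest path = max(30, 13) = 30

30


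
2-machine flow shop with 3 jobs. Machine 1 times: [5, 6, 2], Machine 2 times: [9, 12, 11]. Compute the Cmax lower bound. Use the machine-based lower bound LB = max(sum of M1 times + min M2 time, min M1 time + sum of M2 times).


LB1 = sum(M1 times) + min(M2 times) = 13 + 9 = 22
LB2 = min(M1 times) + sum(M2 times) = 2 + 32 = 34
Lower bound = max(LB1, LB2) = max(22, 34) = 34

34


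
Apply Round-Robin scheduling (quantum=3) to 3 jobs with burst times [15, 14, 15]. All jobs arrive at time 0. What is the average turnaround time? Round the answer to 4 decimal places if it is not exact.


Time quantum = 3
Execution trace:
  J1 runs 3 units, time = 3
  J2 runs 3 units, time = 6
  J3 runs 3 units, time = 9
  J1 runs 3 units, time = 12
  J2 runs 3 units, time = 15
  J3 runs 3 units, time = 18
  J1 runs 3 units, time = 21
  J2 runs 3 units, time = 24
  J3 runs 3 units, time = 27
  J1 runs 3 units, time = 30
  J2 runs 3 units, time = 33
  J3 runs 3 units, time = 36
  J1 runs 3 units, time = 39
  J2 runs 2 units, time = 41
  J3 runs 3 units, time = 44
Finish times: [39, 41, 44]
Average turnaround = 124/3 = 41.3333

41.3333


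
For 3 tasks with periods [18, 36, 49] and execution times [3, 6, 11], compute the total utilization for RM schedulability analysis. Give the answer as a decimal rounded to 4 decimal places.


Compute individual utilizations (exact fractions):
  Task 1: C/T = 3/18 = 1/6 (approx. 0.1667)
  Task 2: C/T = 6/36 = 1/6 (approx. 0.1667)
  Task 3: C/T = 11/49 (approx. 0.2245)
Total utilization U = 1/6 + 1/6 + 11/49 = 82/147
Rounded to 4 decimal places: U = 0.5578
RM (Liu & Layland) bound for 3 tasks = 0.779763; compare with U = 82/147 (approx. 0.557823)
U <= bound, so schedulable by RM sufficient condition.

0.5578


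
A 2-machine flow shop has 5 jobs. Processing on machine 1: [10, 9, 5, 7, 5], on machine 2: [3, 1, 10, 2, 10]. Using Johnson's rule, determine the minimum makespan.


Apply Johnson's rule:
  Group 1 (a <= b): [(3, 5, 10), (5, 5, 10)]
  Group 2 (a > b): [(1, 10, 3), (4, 7, 2), (2, 9, 1)]
Optimal job order: [3, 5, 1, 4, 2]
Schedule:
  Job 3: M1 done at 5, M2 done at 15
  Job 5: M1 done at 10, M2 done at 25
  Job 1: M1 done at 20, M2 done at 28
  Job 4: M1 done at 27, M2 done at 30
  Job 2: M1 done at 36, M2 done at 37
Makespan = 37

37


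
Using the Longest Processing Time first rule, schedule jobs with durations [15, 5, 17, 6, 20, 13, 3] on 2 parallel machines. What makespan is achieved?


Sort jobs in decreasing order (LPT): [20, 17, 15, 13, 6, 5, 3]
Assign each job to the least loaded machine:
  Machine 1: jobs [20, 13, 5, 3], load = 41
  Machine 2: jobs [17, 15, 6], load = 38
Makespan = max load = 41

41


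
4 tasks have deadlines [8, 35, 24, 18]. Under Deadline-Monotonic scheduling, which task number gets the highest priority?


Sort tasks by relative deadline (ascending):
  Task 1: deadline = 8
  Task 4: deadline = 18
  Task 3: deadline = 24
  Task 2: deadline = 35
Priority order (highest first): [1, 4, 3, 2]
Highest priority task = 1

1


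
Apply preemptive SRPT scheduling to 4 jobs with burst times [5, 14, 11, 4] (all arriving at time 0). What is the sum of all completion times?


Since all jobs arrive at t=0, SRPT equals SPT ordering.
SPT order: [4, 5, 11, 14]
Completion times:
  Job 1: p=4, C=4
  Job 2: p=5, C=9
  Job 3: p=11, C=20
  Job 4: p=14, C=34
Total completion time = 4 + 9 + 20 + 34 = 67

67


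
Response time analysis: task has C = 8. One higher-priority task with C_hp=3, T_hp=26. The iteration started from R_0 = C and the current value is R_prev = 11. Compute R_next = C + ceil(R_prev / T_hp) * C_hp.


R_next = C + ceil(R_prev / T_hp) * C_hp
ceil(11 / 26) = ceil(0.4231) = 1
Interference = 1 * 3 = 3
R_next = 8 + 3 = 11
R_next = R_prev, so the iteration has converged (response time = 11).

11


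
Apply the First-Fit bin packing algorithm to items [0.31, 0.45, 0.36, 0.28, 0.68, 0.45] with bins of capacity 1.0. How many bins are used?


Place items sequentially using First-Fit:
  Item 0.31 -> new Bin 1
  Item 0.45 -> Bin 1 (now 0.76)
  Item 0.36 -> new Bin 2
  Item 0.28 -> Bin 2 (now 0.64)
  Item 0.68 -> new Bin 3
  Item 0.45 -> new Bin 4
Total bins used = 4

4


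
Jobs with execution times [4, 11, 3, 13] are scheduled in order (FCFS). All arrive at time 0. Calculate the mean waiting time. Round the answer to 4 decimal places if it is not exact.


FCFS order (as given): [4, 11, 3, 13]
Waiting times:
  Job 1: wait = 0
  Job 2: wait = 4
  Job 3: wait = 15
  Job 4: wait = 18
Sum of waiting times = 37
Average waiting time = 37/4 = 9.25

9.25


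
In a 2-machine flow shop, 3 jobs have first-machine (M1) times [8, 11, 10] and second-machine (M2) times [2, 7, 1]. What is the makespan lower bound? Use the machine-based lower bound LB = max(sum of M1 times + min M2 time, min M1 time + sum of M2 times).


LB1 = sum(M1 times) + min(M2 times) = 29 + 1 = 30
LB2 = min(M1 times) + sum(M2 times) = 8 + 10 = 18
Lower bound = max(LB1, LB2) = max(30, 18) = 30

30


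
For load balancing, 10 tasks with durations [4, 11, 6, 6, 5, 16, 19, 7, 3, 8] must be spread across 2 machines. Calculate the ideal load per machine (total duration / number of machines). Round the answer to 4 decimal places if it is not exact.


Total processing time = 4 + 11 + 6 + 6 + 5 + 16 + 19 + 7 + 3 + 8 = 85
Number of machines = 2
Ideal balanced load = 85 / 2 = 42.5

42.5


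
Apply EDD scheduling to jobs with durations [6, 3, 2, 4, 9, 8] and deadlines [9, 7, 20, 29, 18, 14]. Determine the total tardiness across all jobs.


Sort by due date (EDD order): [(3, 7), (6, 9), (8, 14), (9, 18), (2, 20), (4, 29)]
Compute completion times and tardiness:
  Job 1: p=3, d=7, C=3, tardiness=max(0,3-7)=0
  Job 2: p=6, d=9, C=9, tardiness=max(0,9-9)=0
  Job 3: p=8, d=14, C=17, tardiness=max(0,17-14)=3
  Job 4: p=9, d=18, C=26, tardiness=max(0,26-18)=8
  Job 5: p=2, d=20, C=28, tardiness=max(0,28-20)=8
  Job 6: p=4, d=29, C=32, tardiness=max(0,32-29)=3
Total tardiness = 22

22


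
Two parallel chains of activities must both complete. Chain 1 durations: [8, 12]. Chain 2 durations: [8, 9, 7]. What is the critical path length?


Path A total = 8 + 12 = 20
Path B total = 8 + 9 + 7 = 24
Critical path = longest path = max(20, 24) = 24

24


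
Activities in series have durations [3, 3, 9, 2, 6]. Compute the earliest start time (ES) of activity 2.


Activity 2 starts after activities 1 through 1 complete.
Predecessor durations: [3]
ES = 3 = 3

3


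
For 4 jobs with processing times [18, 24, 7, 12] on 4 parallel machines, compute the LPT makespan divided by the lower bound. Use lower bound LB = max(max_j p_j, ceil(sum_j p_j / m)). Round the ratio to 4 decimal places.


LPT order: [24, 18, 12, 7]
Machine loads after assignment: [24, 18, 12, 7]
LPT makespan = 24
Lower bound = max(max_job, ceil(total/4)) = max(24, 16) = 24
Ratio = 24 / 24 = 1.0

1.0


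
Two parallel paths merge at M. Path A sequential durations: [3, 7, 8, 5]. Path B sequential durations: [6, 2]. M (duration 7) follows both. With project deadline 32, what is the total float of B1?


Forward pass: ES(B1) = sum of predecessors on chain B = 0
EF = ES + duration = 0 + 6 = 6
Backward pass: LF(M) = deadline = 32; LS(M) = 32 - 7 = 25
LF(B1) = LS(M) - sum(successors on chain B) = 25 - 2 = 23
LS = LF - duration = 23 - 6 = 17
Total float = LS - ES = 17 - 0 = 17

17


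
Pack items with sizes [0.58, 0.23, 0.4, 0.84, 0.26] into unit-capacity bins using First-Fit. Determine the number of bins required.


Place items sequentially using First-Fit:
  Item 0.58 -> new Bin 1
  Item 0.23 -> Bin 1 (now 0.81)
  Item 0.4 -> new Bin 2
  Item 0.84 -> new Bin 3
  Item 0.26 -> Bin 2 (now 0.66)
Total bins used = 3

3


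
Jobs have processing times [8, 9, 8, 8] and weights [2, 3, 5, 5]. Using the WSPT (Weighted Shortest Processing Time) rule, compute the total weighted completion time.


Compute p/w ratios and sort ascending (WSPT): [(8, 5), (8, 5), (9, 3), (8, 2)]
Compute weighted completion times:
  Job (p=8,w=5): C=8, w*C=5*8=40
  Job (p=8,w=5): C=16, w*C=5*16=80
  Job (p=9,w=3): C=25, w*C=3*25=75
  Job (p=8,w=2): C=33, w*C=2*33=66
Total weighted completion time = 261

261


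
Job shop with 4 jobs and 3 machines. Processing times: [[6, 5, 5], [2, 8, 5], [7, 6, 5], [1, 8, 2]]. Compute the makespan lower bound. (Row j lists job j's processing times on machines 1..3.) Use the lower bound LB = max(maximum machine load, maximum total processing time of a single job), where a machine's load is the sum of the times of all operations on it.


Machine loads:
  Machine 1: 6 + 2 + 7 + 1 = 16
  Machine 2: 5 + 8 + 6 + 8 = 27
  Machine 3: 5 + 5 + 5 + 2 = 17
Max machine load = 27
Job totals:
  Job 1: 16
  Job 2: 15
  Job 3: 18
  Job 4: 11
Max job total = 18
Lower bound = max(27, 18) = 27

27


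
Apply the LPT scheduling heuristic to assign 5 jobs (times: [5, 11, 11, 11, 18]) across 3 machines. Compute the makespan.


Sort jobs in decreasing order (LPT): [18, 11, 11, 11, 5]
Assign each job to the least loaded machine:
  Machine 1: jobs [18], load = 18
  Machine 2: jobs [11, 11], load = 22
  Machine 3: jobs [11, 5], load = 16
Makespan = max load = 22

22


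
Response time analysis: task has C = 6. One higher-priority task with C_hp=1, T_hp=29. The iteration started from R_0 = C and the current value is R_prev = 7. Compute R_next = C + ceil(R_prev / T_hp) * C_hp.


R_next = C + ceil(R_prev / T_hp) * C_hp
ceil(7 / 29) = ceil(0.2414) = 1
Interference = 1 * 1 = 1
R_next = 6 + 1 = 7
R_next = R_prev, so the iteration has converged (response time = 7).

7


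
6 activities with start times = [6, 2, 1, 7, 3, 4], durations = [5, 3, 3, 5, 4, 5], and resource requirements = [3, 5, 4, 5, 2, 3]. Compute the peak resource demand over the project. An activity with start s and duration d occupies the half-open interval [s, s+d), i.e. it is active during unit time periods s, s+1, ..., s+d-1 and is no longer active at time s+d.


Each activity i is active on [start_i, start_i + duration_i).
Compute total resource usage per time slot:
  t=0: active resources = [], total = 0
  t=1: active resources = [4], total = 4
  t=2: active resources = [5, 4], total = 9
  t=3: active resources = [5, 4, 2], total = 11
  t=4: active resources = [5, 2, 3], total = 10
  t=5: active resources = [2, 3], total = 5
  t=6: active resources = [3, 2, 3], total = 8
  t=7: active resources = [3, 5, 3], total = 11
  t=8: active resources = [3, 5, 3], total = 11
  t=9: active resources = [3, 5], total = 8
  t=10: active resources = [3, 5], total = 8
  t=11: active resources = [5], total = 5
Peak resource demand = 11

11


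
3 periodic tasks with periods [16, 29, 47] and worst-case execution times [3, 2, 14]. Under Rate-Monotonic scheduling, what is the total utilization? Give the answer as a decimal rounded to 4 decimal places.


Compute individual utilizations (exact fractions):
  Task 1: C/T = 3/16 (approx. 0.1875)
  Task 2: C/T = 2/29 (approx. 0.069)
  Task 3: C/T = 14/47 (approx. 0.2979)
Total utilization U = 3/16 + 2/29 + 14/47 = 12089/21808
Rounded to 4 decimal places: U = 0.5543
RM (Liu & Layland) bound for 3 tasks = 0.779763; compare with U = 12089/21808 (approx. 0.554338)
U <= bound, so schedulable by RM sufficient condition.

0.5543


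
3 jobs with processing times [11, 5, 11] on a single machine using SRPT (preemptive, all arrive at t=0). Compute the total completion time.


Since all jobs arrive at t=0, SRPT equals SPT ordering.
SPT order: [5, 11, 11]
Completion times:
  Job 1: p=5, C=5
  Job 2: p=11, C=16
  Job 3: p=11, C=27
Total completion time = 5 + 16 + 27 = 48

48


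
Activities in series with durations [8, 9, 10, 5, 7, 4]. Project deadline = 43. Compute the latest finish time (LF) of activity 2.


LF(activity 2) = deadline - sum of successor durations
Successors: activities 3 through 6 with durations [10, 5, 7, 4]
Sum of successor durations = 26
LF = 43 - 26 = 17

17


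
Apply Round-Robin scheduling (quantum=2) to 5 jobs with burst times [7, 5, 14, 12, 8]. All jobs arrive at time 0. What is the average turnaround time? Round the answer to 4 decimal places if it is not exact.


Time quantum = 2
Execution trace:
  J1 runs 2 units, time = 2
  J2 runs 2 units, time = 4
  J3 runs 2 units, time = 6
  J4 runs 2 units, time = 8
  J5 runs 2 units, time = 10
  J1 runs 2 units, time = 12
  J2 runs 2 units, time = 14
  J3 runs 2 units, time = 16
  J4 runs 2 units, time = 18
  J5 runs 2 units, time = 20
  J1 runs 2 units, time = 22
  J2 runs 1 units, time = 23
  J3 runs 2 units, time = 25
  J4 runs 2 units, time = 27
  J5 runs 2 units, time = 29
  J1 runs 1 units, time = 30
  J3 runs 2 units, time = 32
  J4 runs 2 units, time = 34
  J5 runs 2 units, time = 36
  J3 runs 2 units, time = 38
  J4 runs 2 units, time = 40
  J3 runs 2 units, time = 42
  J4 runs 2 units, time = 44
  J3 runs 2 units, time = 46
Finish times: [30, 23, 46, 44, 36]
Average turnaround = 179/5 = 35.8

35.8


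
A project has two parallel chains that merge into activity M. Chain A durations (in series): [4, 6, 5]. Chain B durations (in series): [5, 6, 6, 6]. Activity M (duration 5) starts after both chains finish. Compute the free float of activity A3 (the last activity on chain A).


ES(A3) = sum of predecessors on chain A = 10
EF(A3) = ES + duration = 10 + 5 = 15
Successor of A3 is M. ES(M) = max(sum(A), sum(B)) = max(15, 23) = 23
Free float = ES(successor) - EF(current) = 23 - 15 = 8

8


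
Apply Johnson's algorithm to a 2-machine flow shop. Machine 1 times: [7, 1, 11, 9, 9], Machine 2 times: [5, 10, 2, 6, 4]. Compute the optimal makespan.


Apply Johnson's rule:
  Group 1 (a <= b): [(2, 1, 10)]
  Group 2 (a > b): [(4, 9, 6), (1, 7, 5), (5, 9, 4), (3, 11, 2)]
Optimal job order: [2, 4, 1, 5, 3]
Schedule:
  Job 2: M1 done at 1, M2 done at 11
  Job 4: M1 done at 10, M2 done at 17
  Job 1: M1 done at 17, M2 done at 22
  Job 5: M1 done at 26, M2 done at 30
  Job 3: M1 done at 37, M2 done at 39
Makespan = 39

39


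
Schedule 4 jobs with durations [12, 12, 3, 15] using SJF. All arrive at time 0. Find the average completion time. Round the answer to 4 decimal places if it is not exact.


SJF order (ascending): [3, 12, 12, 15]
Completion times:
  Job 1: burst=3, C=3
  Job 2: burst=12, C=15
  Job 3: burst=12, C=27
  Job 4: burst=15, C=42
Average completion = 87/4 = 21.75

21.75


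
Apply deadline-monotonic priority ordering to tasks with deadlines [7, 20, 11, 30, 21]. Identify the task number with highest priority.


Sort tasks by relative deadline (ascending):
  Task 1: deadline = 7
  Task 3: deadline = 11
  Task 2: deadline = 20
  Task 5: deadline = 21
  Task 4: deadline = 30
Priority order (highest first): [1, 3, 2, 5, 4]
Highest priority task = 1

1


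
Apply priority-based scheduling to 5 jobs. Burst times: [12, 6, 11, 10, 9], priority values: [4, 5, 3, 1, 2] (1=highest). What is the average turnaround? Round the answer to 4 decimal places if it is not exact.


Sort by priority (ascending = highest first):
Order: [(1, 10), (2, 9), (3, 11), (4, 12), (5, 6)]
Completion times:
  Priority 1, burst=10, C=10
  Priority 2, burst=9, C=19
  Priority 3, burst=11, C=30
  Priority 4, burst=12, C=42
  Priority 5, burst=6, C=48
Average turnaround = 149/5 = 29.8

29.8


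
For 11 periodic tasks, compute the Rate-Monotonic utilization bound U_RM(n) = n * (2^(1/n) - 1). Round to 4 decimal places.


Compute 2^(1/11) = 1.0650410894
Subtract 1: 1.0650410894 - 1 = 0.0650410894
Multiply by n: 11 * 0.0650410894 = 0.7154519834
Round to 4 dp: 0.7155

0.7155


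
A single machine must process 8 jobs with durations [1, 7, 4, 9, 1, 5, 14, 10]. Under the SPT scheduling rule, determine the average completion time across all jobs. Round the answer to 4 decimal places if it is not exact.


Sort jobs by processing time (SPT order): [1, 1, 4, 5, 7, 9, 10, 14]
Compute completion times sequentially:
  Job 1: processing = 1, completes at 1
  Job 2: processing = 1, completes at 2
  Job 3: processing = 4, completes at 6
  Job 4: processing = 5, completes at 11
  Job 5: processing = 7, completes at 18
  Job 6: processing = 9, completes at 27
  Job 7: processing = 10, completes at 37
  Job 8: processing = 14, completes at 51
Sum of completion times = 153
Average completion time = 153/8 = 19.125

19.125


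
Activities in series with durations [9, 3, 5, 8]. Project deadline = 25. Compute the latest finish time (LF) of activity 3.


LF(activity 3) = deadline - sum of successor durations
Successors: activities 4 through 4 with durations [8]
Sum of successor durations = 8
LF = 25 - 8 = 17

17


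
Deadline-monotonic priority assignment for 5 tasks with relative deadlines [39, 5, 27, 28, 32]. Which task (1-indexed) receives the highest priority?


Sort tasks by relative deadline (ascending):
  Task 2: deadline = 5
  Task 3: deadline = 27
  Task 4: deadline = 28
  Task 5: deadline = 32
  Task 1: deadline = 39
Priority order (highest first): [2, 3, 4, 5, 1]
Highest priority task = 2

2


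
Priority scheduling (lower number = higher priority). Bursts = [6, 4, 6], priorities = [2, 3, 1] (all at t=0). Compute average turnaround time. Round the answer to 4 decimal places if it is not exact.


Sort by priority (ascending = highest first):
Order: [(1, 6), (2, 6), (3, 4)]
Completion times:
  Priority 1, burst=6, C=6
  Priority 2, burst=6, C=12
  Priority 3, burst=4, C=16
Average turnaround = 34/3 = 11.3333

11.3333


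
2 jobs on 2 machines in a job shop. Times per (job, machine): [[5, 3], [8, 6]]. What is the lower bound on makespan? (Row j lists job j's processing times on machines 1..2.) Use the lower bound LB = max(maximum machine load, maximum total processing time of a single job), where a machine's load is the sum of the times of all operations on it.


Machine loads:
  Machine 1: 5 + 8 = 13
  Machine 2: 3 + 6 = 9
Max machine load = 13
Job totals:
  Job 1: 8
  Job 2: 14
Max job total = 14
Lower bound = max(13, 14) = 14

14


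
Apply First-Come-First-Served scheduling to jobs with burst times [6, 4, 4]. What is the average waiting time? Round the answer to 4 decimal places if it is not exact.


FCFS order (as given): [6, 4, 4]
Waiting times:
  Job 1: wait = 0
  Job 2: wait = 6
  Job 3: wait = 10
Sum of waiting times = 16
Average waiting time = 16/3 = 5.3333

5.3333


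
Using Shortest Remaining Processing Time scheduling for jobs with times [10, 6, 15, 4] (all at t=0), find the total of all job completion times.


Since all jobs arrive at t=0, SRPT equals SPT ordering.
SPT order: [4, 6, 10, 15]
Completion times:
  Job 1: p=4, C=4
  Job 2: p=6, C=10
  Job 3: p=10, C=20
  Job 4: p=15, C=35
Total completion time = 4 + 10 + 20 + 35 = 69

69


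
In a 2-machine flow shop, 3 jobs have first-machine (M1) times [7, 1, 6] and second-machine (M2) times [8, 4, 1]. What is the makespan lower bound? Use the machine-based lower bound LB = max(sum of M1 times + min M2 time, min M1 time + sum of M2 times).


LB1 = sum(M1 times) + min(M2 times) = 14 + 1 = 15
LB2 = min(M1 times) + sum(M2 times) = 1 + 13 = 14
Lower bound = max(LB1, LB2) = max(15, 14) = 15

15


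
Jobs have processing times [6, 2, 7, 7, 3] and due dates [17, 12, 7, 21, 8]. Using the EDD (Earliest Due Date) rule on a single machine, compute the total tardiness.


Sort by due date (EDD order): [(7, 7), (3, 8), (2, 12), (6, 17), (7, 21)]
Compute completion times and tardiness:
  Job 1: p=7, d=7, C=7, tardiness=max(0,7-7)=0
  Job 2: p=3, d=8, C=10, tardiness=max(0,10-8)=2
  Job 3: p=2, d=12, C=12, tardiness=max(0,12-12)=0
  Job 4: p=6, d=17, C=18, tardiness=max(0,18-17)=1
  Job 5: p=7, d=21, C=25, tardiness=max(0,25-21)=4
Total tardiness = 7

7


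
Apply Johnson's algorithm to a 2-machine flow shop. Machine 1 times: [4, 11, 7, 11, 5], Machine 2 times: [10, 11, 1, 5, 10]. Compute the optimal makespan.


Apply Johnson's rule:
  Group 1 (a <= b): [(1, 4, 10), (5, 5, 10), (2, 11, 11)]
  Group 2 (a > b): [(4, 11, 5), (3, 7, 1)]
Optimal job order: [1, 5, 2, 4, 3]
Schedule:
  Job 1: M1 done at 4, M2 done at 14
  Job 5: M1 done at 9, M2 done at 24
  Job 2: M1 done at 20, M2 done at 35
  Job 4: M1 done at 31, M2 done at 40
  Job 3: M1 done at 38, M2 done at 41
Makespan = 41

41


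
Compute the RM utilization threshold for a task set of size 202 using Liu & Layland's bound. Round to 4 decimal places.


Compute 2^(1/202) = 1.0034373158
Subtract 1: 1.0034373158 - 1 = 0.0034373158
Multiply by n: 202 * 0.0034373158 = 0.6943377916
Round to 4 dp: 0.6943

0.6943


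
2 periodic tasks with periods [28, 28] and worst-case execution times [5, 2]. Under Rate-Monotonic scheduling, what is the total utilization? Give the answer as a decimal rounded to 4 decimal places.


Compute individual utilizations (exact fractions):
  Task 1: C/T = 5/28 (approx. 0.1786)
  Task 2: C/T = 2/28 = 1/14 (approx. 0.0714)
Total utilization U = 5/28 + 1/14 = 1/4
Rounded to 4 decimal places: U = 0.2500
RM (Liu & Layland) bound for 2 tasks = 0.828427; compare with U = 1/4 (approx. 0.250000)
U <= bound, so schedulable by RM sufficient condition.

0.2500
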